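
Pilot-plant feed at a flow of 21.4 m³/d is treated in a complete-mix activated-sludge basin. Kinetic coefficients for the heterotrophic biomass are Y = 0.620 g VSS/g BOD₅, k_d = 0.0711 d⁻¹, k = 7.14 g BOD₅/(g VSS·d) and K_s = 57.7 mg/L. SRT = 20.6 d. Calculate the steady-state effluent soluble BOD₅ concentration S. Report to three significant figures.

S ≈ 1.60 mg/L

For a completely mixed reactor with recycle the Lawrence–McCarty relation gives S = K_s·(1 + k_d·θ_c) / [θ_c·(Y·k − k_d) − 1] = 57.7 × (1 + 0.0711 × 20.6) / [20.6 × (0.620 × 7.14 − 0.0711) − 1] = 142.2 / 88.73 = 1.603 mg/L.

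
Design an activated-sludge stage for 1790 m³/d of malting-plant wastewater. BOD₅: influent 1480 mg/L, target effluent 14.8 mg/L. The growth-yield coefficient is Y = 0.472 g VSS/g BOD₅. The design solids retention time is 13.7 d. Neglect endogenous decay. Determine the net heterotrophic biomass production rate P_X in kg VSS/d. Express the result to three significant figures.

Since k_d ≈ 0, Y_obs = Y = 0.472 g VSS/g BOD₅.
ΔS = 1480 − 14.8 = 1465 mg/L, so the substrate removal rate is 1790 × 1465/1000 = 2623 kg BOD₅/d.
P_X = Y_obs · Q(S₀ − S) = 0.4720 × 2623 = 1238 kg VSS/d.

P_X ≈ 1240 kg VSS/d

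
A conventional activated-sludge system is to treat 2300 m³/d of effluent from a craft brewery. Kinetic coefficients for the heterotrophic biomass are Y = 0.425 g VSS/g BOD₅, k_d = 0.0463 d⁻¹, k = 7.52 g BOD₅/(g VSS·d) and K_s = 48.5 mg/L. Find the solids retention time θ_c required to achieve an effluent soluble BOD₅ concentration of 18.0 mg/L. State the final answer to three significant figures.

θ_c ≈ 1.22 d

At the target effluent, Y k S/(K_s+S) = 0.425×7.52×18.0/66.50 = 0.8651 d⁻¹.
1/θ_c = 0.8651 − 0.0463 = 0.8188 d⁻¹, so θ_c = 1.221 d.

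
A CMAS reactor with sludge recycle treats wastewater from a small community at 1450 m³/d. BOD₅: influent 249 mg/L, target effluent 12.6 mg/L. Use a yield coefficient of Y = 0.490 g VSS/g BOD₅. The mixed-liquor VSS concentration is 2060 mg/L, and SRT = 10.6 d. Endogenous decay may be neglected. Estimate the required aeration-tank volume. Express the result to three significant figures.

V ≈ 864 m³

V·X = Y·Q·ΔS·θ_c gives V = 0.490 × 1450 × (249 − 12.6) × 10.6 / 2060 = 864.3 m³.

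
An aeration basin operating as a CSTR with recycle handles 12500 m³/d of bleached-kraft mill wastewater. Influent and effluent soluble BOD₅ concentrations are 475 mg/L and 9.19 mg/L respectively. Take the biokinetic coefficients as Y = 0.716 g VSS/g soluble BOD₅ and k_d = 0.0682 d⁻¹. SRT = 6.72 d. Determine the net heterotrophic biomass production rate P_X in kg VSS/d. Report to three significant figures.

Correct the yield for decay: Y_obs = Y/(1 + k_d θ_c) = 0.716 / (1 + 0.0682 × 6.72) = 0.716 / 1.458 = 0.4910.
Substrate removed = Q·(S₀ − S) = 12500 m³/d × (475 − 9.19) g/m³ = 5.82×10^6 g/d = 5823 kg/d.
So the net sludge growth is P_X = 0.4910 × 5823 = 2859 kg VSS/d.

P_X ≈ 2860 kg VSS/d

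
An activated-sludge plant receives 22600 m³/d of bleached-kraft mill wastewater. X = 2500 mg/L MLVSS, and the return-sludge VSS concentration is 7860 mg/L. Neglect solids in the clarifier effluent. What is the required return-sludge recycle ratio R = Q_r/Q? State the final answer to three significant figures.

R = Q_r/Q = X/(X_r − X) = 2500 / (7860 − 2500) = 0.4664.

R ≈ 0.466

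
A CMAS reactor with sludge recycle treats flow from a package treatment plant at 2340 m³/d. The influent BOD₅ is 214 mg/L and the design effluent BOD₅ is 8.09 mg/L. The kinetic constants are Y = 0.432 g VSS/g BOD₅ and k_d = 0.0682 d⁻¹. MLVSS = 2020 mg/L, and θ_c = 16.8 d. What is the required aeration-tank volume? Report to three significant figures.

V ≈ 807 m³

Steady-state biomass mass balance: V·X·(1 + k_d·θ_c) = Y·Q·(S₀ − S)·θ_c, so V = 0.432 × 2340 × (214 − 8.09) × 16.8 / [2020 × (1 + 0.0682 × 16.8)] = 3.5×10^6 / 4334 = 806.8 m³.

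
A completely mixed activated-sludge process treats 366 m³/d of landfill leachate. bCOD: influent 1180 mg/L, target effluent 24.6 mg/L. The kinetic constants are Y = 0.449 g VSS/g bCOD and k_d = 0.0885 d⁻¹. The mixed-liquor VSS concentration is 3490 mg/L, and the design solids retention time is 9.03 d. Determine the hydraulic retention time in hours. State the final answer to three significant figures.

τ ≈ 17.9 h

Steady-state biomass mass balance: V·X·(1 + k_d·θ_c) = Y·Q·(S₀ − S)·θ_c, so V = 0.449 × 366 × (1180 − 24.6) × 9.03 / [3490 × (1 + 0.0885 × 9.03)] = 1.71×10^6 / 6279 = 273.1 m³.
HRT = V/Q = 273.1 m³ / 366 m³·d⁻¹ = 0.7461 d × 24 = 17.91 h.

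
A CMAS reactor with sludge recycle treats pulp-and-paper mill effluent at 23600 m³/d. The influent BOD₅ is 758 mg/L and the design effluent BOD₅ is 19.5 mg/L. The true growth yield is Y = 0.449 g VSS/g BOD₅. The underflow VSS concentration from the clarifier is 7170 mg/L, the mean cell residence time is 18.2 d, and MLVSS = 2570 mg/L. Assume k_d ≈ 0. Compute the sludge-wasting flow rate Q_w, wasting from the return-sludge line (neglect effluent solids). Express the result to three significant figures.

V·X = Y·Q·ΔS·θ_c gives V = 0.449 × 23600 × (758 − 19.5) × 18.2 / 2570 = 55418 m³.
θ_c = V·X/(Q_w·X_r) when wasting from the recycle, so Q_w = V·X/(θ_c·X_r) = 55418 × 2570 / (18.2 × 7170) = 1091 m³/d.

Q_w ≈ 1090 m³/d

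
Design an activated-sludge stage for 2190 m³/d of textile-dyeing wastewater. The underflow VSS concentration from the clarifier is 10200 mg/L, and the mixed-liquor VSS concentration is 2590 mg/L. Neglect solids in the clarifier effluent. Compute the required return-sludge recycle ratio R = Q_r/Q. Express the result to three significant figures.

R ≈ 0.340

R = Q_r/Q = X/(X_r − X) = 2590 / (10200 − 2590) = 0.3403.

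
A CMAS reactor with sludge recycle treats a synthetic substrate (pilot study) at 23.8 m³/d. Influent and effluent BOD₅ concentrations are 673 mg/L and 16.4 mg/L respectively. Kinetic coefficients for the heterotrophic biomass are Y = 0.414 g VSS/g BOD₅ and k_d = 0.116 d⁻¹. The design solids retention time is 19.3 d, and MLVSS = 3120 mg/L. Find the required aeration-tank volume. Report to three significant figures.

V ≈ 12.4 m³

Steady-state biomass mass balance: V·X·(1 + k_d·θ_c) = Y·Q·(S₀ − S)·θ_c, so V = 0.414 × 23.8 × (673 − 16.4) × 19.3 / [3120 × (1 + 0.116 × 19.3)] = 1.25×10^5 / 10105 = 12.36 m³.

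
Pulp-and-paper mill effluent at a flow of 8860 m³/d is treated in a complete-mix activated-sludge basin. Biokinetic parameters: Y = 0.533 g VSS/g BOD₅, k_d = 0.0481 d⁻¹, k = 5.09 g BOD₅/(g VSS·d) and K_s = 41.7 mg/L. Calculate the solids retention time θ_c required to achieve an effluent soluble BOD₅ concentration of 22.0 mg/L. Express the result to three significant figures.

θ_c ≈ 1.13 d

Specific growth rate at S = 22.0 mg/L: μ = YkS/(K_s+S) = 0.533·5.09·22.0/(41.7+22.0) = 0.9370 d⁻¹.
θ_c = 1/(μ − k_d) = 1/(0.9370 − 0.0481) = 1/0.8889 = 1.125 d.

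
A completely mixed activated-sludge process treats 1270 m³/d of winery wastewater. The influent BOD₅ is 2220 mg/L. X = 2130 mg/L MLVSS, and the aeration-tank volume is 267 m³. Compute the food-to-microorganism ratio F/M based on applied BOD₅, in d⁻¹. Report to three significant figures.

F/M ≈ 4.96 d⁻¹

F/M = applied load / biomass = Q·S₀/(V·X) = 1270 × 2220 / (267.0 × 2130) = 4.958 d⁻¹.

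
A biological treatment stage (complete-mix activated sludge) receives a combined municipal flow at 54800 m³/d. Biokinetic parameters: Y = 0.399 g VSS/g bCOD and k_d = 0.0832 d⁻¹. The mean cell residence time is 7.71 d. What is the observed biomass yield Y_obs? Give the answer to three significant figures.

Correct the yield for decay: Y_obs = Y/(1 + k_d θ_c) = 0.399 / (1 + 0.0832 × 7.71) = 0.399 / 1.641 = 0.2431.

Y_obs ≈ 0.243 g VSS/g bCOD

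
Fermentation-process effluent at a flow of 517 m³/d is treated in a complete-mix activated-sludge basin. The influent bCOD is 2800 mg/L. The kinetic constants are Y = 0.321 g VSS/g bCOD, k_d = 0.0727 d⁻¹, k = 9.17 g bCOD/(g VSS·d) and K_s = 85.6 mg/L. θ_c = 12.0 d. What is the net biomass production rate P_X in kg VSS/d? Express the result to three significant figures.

From the Monod/SRT balance for a CMAS, S = K_s·(1+k_d θ_c)/[θ_c·(Y k − k_d) − 1] = 85.6 × (1 + 0.0727 × 12.0) / [12.0 × (0.321 × 9.17 − 0.0727) − 1] = 160.3 / 33.45 = 4.791 mg/L.
Y_obs = Y / (1 + k_d θ_c) = 0.321 / (1 + 0.0727 × 12.0) = 0.321 / 1.872 = 0.1714.
Substrate removed = Q·(S₀ − S) = 517 m³/d × (2800 − 4.79) g/m³ = 1.45×10^6 g/d = 1445 kg/d.
Biomass produced: P_X = Y_obs·Q·ΔS = 0.1714 × 1445 ≈ 247.7 kg VSS/d.

P_X ≈ 248 kg VSS/d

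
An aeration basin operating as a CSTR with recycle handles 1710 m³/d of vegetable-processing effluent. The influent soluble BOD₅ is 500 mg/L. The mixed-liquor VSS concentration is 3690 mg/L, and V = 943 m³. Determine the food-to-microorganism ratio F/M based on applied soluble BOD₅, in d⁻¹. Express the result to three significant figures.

F/M = Q·S₀ / (V·X) = 1710 × 500 / (943.0 × 3690) = 0.2457 g soluble BOD₅·(g VSS·d)⁻¹.

F/M ≈ 0.246 d⁻¹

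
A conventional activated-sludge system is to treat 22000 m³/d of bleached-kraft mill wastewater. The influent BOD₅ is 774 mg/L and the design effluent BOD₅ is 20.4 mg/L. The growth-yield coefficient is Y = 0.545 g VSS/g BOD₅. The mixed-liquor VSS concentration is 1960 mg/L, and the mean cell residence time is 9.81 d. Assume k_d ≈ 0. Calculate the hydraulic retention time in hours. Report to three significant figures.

τ ≈ 49.3 h

Biomass mass balance (decay neglected): V·X = Y·Q·(S₀ − S)·θ_c, so V = 0.545 × 22000 × (774 − 20.4) × 9.81 / 1960 = 45224 m³.
Hydraulic retention time τ = V/Q = 45224 / 22000 = 2.056 d = 49.34 h.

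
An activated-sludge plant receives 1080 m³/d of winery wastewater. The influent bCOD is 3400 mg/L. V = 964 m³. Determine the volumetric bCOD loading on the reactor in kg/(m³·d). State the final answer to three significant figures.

L_v ≈ 3.81 kg bCOD/(m³·d)

Volumetric loading L_v = Q·S₀ / V = 1080 × 3400 g/m³ / 964.0 m³ = 3809 g/(m³·d) = 3.809 kg bCOD/(m³·d).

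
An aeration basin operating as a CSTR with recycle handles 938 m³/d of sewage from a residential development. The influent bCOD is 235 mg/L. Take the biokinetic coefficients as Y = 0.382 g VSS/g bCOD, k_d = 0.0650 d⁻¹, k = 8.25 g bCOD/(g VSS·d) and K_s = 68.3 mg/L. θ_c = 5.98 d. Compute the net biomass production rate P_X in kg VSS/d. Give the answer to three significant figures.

P_X ≈ 59.2 kg VSS/d

For a completely mixed reactor with recycle the Lawrence–McCarty relation gives S = K_s·(1 + k_d·θ_c) / [θ_c·(Y·k − k_d) − 1] = 68.3 × (1 + 0.0650 × 5.98) / [5.98 × (0.382 × 8.25 − 0.0650) − 1] = 94.85 / 17.46 = 5.433 mg/L.
Y_obs = Y / (1 + k_d θ_c) = 0.382 / (1 + 0.0650 × 5.98) = 0.382 / 1.389 = 0.2751.
Q·(S₀ − S) = 938 × (235 − 5.43) × 10⁻³ = 215.3 kg/d removed.
Biomass produced: P_X = Y_obs·Q·ΔS = 0.2751 × 215.3 ≈ 59.23 kg VSS/d.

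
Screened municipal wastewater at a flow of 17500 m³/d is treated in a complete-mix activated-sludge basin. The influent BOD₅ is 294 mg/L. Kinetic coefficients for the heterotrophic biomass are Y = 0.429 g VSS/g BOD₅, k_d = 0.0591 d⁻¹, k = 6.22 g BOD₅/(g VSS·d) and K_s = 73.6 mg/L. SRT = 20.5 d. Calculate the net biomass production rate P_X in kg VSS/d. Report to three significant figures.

Effluent substrate depends only on kinetics and SRT: S = K_s(1 + k_d θ_c) / [θ_c(Yk − k_d) − 1] = 73.6 × (1 + 0.0591 × 20.5) / [20.5 × (0.429 × 6.22 − 0.0591) − 1] = 162.8 / 52.49 = 3.101 mg/L.
The observed yield is Y_obs = Y/(1 + k_d·θ_c) = 0.429 / (1 + 0.0591 × 20.5) = 0.429 / 2.212 = 0.1940 g VSS per g BOD₅ removed.
Substrate removed = Q·(S₀ − S) = 17500 m³/d × (294 − 3.10) g/m³ = 5.09×10^6 g/d = 5091 kg/d.
P_X = Y_obs · Q(S₀ − S) = 0.1940 × 5091 = 987.5 kg VSS/d.

P_X ≈ 988 kg VSS/d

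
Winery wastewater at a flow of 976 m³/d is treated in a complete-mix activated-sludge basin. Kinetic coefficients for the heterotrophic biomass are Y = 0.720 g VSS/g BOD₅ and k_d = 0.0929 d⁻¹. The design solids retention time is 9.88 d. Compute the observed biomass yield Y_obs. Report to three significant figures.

Correct the yield for decay: Y_obs = Y/(1 + k_d θ_c) = 0.720 / (1 + 0.0929 × 9.88) = 0.720 / 1.918 = 0.3754.

Y_obs ≈ 0.375 g VSS/g BOD₅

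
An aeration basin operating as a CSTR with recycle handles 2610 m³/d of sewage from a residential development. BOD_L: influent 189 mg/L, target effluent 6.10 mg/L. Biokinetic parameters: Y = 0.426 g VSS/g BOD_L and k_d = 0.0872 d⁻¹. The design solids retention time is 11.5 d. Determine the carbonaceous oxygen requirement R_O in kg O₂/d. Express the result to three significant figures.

R_O ≈ 333 kg O₂/d

Correct the yield for decay: Y_obs = Y/(1 + k_d θ_c) = 0.426 / (1 + 0.0872 × 11.5) = 0.426 / 2.003 = 0.2127.
Mass of BOD_L removed per day: Q(S₀ − S) = 2610 × 182.9 g/m³ = 477.4 kg/d.
Biomass synthesised: P_X = Y_obs × 477.4 = 101.5 kg VSS/d.
R_O = Q·ΔS − 1.42 P_X = 477.4 − 144.2 = 333.2 kg O₂/d.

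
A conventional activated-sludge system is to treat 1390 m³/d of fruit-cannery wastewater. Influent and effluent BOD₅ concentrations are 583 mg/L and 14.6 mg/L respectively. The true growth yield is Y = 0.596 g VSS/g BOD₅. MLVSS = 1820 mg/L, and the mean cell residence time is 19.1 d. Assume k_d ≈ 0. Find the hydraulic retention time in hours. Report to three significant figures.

τ ≈ 85.3 h

Biomass mass balance (decay neglected): V·X = Y·Q·(S₀ − S)·θ_c, so V = 0.596 × 1390 × (583 − 14.6) × 19.1 / 1820 = 4942 m³.
Hydraulic retention time τ = V/Q = 4942 / 1390 = 3.555 d = 85.32 h.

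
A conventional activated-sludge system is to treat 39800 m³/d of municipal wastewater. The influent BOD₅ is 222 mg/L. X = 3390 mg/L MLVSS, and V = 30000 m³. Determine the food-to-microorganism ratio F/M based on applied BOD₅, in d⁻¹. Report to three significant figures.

F/M = Q·S₀ / (V·X) = 39800 × 222 / (30000 × 3390) = 0.08688 g BOD₅·(g VSS·d)⁻¹.

F/M ≈ 0.0869 d⁻¹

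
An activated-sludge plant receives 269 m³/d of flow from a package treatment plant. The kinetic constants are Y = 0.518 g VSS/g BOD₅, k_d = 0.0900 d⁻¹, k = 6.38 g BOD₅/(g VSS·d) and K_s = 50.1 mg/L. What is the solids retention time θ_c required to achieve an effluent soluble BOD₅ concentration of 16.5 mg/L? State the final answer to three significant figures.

θ_c ≈ 1.37 d

Specific growth rate at S = 16.5 mg/L: μ = YkS/(K_s+S) = 0.518·6.38·16.5/(50.1+16.5) = 0.8188 d⁻¹.
Then 1/θ_c = μ − k_d = 0.8188 − 0.0900 = 0.7288 d⁻¹, giving θ_c = 1.372 d.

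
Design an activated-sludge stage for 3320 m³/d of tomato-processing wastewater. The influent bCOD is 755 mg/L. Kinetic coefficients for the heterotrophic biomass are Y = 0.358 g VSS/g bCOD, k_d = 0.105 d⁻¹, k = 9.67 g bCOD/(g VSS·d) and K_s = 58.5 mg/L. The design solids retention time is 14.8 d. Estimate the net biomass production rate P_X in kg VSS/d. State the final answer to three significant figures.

Effluent substrate depends only on kinetics and SRT: S = K_s(1 + k_d θ_c) / [θ_c(Yk − k_d) − 1] = 58.5 × (1 + 0.105 × 14.8) / [14.8 × (0.358 × 9.67 − 0.105) − 1] = 149.4 / 48.68 = 3.069 mg/L.
The observed yield is Y_obs = Y/(1 + k_d·θ_c) = 0.358 / (1 + 0.105 × 14.8) = 0.358 / 2.554 = 0.1402 g VSS per g bCOD removed.
Substrate removed = Q·(S₀ − S) = 3320 m³/d × (755 − 3.07) g/m³ = 2.5×10^6 g/d = 2496 kg/d.
So the net sludge growth is P_X = 0.1402 × 2496 = 349.9 kg VSS/d.

P_X ≈ 350 kg VSS/d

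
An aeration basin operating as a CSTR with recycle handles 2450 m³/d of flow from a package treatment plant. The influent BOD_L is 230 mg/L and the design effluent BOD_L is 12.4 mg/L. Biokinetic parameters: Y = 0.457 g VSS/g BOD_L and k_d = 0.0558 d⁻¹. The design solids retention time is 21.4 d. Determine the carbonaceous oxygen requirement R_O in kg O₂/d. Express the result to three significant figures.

Correct the yield for decay: Y_obs = Y/(1 + k_d θ_c) = 0.457 / (1 + 0.0558 × 21.4) = 0.457 / 2.194 = 0.2083.
ΔS = 230 − 12.4 = 217.6 mg/L, so the substrate removal rate is 2450 × 217.6/1000 = 533.1 kg BOD_L/d.
Biomass synthesised: P_X = Y_obs × 533.1 = 111.0 kg VSS/d.
Carbonaceous O₂ demand = substrate oxidised − cell-mass equivalent = 533.1 − 1.42 × 111.0 = 375.4 kg O₂/d.

R_O ≈ 375 kg O₂/d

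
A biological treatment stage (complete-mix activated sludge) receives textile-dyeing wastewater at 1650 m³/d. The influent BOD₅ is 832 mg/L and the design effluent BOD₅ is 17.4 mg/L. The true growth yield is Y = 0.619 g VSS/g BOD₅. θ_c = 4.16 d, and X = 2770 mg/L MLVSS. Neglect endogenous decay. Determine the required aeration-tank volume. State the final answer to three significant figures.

V·X = Y·Q·ΔS·θ_c gives V = 0.619 × 1650 × (832 − 17.4) × 4.16 / 2770 = 1249 m³.

V ≈ 1250 m³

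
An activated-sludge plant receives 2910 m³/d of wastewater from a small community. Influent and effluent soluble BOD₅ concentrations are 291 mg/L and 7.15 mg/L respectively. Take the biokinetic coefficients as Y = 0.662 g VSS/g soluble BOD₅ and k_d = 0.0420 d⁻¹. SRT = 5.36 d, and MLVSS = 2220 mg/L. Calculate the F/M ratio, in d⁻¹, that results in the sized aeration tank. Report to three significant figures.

Rearranging the biomass balance for a CMAS with decay, V = Y·Q·ΔS·θ_c / [X·(1+k_d θ_c)] = 0.662 × 2910 × (291 − 7.15) × 5.36 / [2220 × (1 + 0.0420 × 5.36)] = 2.93×10^6 / 2720 = 1078 m³.
F/M = Q·S₀ / (V·X) = 2910 × 291 / (1078 × 2220) = 0.3540 g soluble BOD₅·(g VSS·d)⁻¹.

F/M ≈ 0.354 d⁻¹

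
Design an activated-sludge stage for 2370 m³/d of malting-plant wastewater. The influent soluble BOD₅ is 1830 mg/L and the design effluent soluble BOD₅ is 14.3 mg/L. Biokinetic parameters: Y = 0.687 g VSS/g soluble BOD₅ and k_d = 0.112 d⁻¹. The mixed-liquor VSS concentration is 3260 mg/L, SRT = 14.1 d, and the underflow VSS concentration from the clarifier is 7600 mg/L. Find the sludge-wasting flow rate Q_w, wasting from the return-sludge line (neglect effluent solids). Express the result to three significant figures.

Q_w ≈ 151 m³/d

Steady-state biomass mass balance: V·X·(1 + k_d·θ_c) = Y·Q·(S₀ − S)·θ_c, so V = 0.687 × 2370 × (1830 − 14.3) × 14.1 / [3260 × (1 + 0.112 × 14.1)] = 4.17×10^7 / 8408 = 4958 m³.
θ_c = V·X/(Q_w·X_r) when wasting from the recycle, so Q_w = V·X/(θ_c·X_r) = 4958 × 3260 / (14.1 × 7600) = 150.8 m³/d.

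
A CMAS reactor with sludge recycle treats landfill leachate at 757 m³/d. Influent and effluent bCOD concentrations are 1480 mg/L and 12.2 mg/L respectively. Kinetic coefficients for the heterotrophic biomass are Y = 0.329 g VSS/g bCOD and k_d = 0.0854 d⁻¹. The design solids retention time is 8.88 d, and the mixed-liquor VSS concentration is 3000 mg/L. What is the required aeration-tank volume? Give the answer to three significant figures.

From the SRT design equation V = Y Q (S₀−S) θ_c / [X (1 + k_d θ_c)] = 0.329 × 757 × (1480 − 12.2) × 8.88 / [3000 × (1 + 0.0854 × 8.88)] = 3.25×10^6 / 5275 = 615.4 m³.

V ≈ 615 m³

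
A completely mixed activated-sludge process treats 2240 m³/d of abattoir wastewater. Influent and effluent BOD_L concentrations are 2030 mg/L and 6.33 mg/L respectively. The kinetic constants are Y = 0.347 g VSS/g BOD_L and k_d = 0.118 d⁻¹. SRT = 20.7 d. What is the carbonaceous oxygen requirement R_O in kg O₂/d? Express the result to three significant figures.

Correct the yield for decay: Y_obs = Y/(1 + k_d θ_c) = 0.347 / (1 + 0.118 × 20.7) = 0.347 / 3.443 = 0.1008.
Substrate removed = Q·(S₀ − S) = 2240 m³/d × (2030 − 6.33) g/m³ = 4.53×10^6 g/d = 4533 kg/d.
Biomass synthesised: P_X = Y_obs × 4533 = 456.9 kg VSS/d.
R_O = Q·ΔS − 1.42 P_X = 4533 − 648.8 = 3884 kg O₂/d.

R_O ≈ 3880 kg O₂/d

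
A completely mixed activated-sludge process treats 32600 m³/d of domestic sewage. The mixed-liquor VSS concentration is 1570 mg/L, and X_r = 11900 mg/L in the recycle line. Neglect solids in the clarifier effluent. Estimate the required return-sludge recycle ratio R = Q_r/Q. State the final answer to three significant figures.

R ≈ 0.152

Mass balance around the secondary clarifier (neglecting effluent solids): R = X / (X_r − X) = 1570 / (11900 − 1570) = 0.1520.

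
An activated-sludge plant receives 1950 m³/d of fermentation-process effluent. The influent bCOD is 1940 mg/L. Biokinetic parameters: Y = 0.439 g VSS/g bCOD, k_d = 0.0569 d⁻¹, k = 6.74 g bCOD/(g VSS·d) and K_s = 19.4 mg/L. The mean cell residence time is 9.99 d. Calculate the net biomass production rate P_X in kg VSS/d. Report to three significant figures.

P_X ≈ 1060 kg VSS/d

From the Monod/SRT balance for a CMAS, S = K_s·(1+k_d θ_c)/[θ_c·(Y k − k_d) − 1] = 19.4 × (1 + 0.0569 × 9.99) / [9.99 × (0.439 × 6.74 − 0.0569) − 1] = 30.43 / 27.99 = 1.087 mg/L.
Y_obs = Y / (1 + k_d θ_c) = 0.439 / (1 + 0.0569 × 9.99) = 0.439 / 1.568 = 0.2799.
ΔS = 1940 − 1.09 = 1939 mg/L, so the substrate removal rate is 1950 × 1939/1000 = 3781 kg bCOD/d.
Net biomass production P_X = Y_obs × Q·(S₀ − S) = 0.2799 × 3781 = 1058 kg VSS/d.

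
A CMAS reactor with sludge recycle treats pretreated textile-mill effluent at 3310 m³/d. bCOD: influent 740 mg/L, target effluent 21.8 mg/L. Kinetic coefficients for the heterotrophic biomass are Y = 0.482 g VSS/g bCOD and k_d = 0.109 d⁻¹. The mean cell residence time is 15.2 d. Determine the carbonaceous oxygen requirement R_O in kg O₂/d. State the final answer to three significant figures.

R_O ≈ 1760 kg O₂/d

Observed yield with endogenous decay: Y_obs = Y / (1 + k_d·θ_c) = 0.482 / (1 + 0.109 × 15.2) = 0.482 / 2.657 = 0.1814 g VSS/g bCOD.
Substrate removed = Q·(S₀ − S) = 3310 m³/d × (740 − 21.8) g/m³ = 2.38×10^6 g/d = 2377 kg/d.
Net sludge production P_X = 0.1814 × 2377 = 431.3 kg VSS/d.
R_O = Q·ΔS − 1.42 P_X = 2377 − 612.4 = 1765 kg O₂/d.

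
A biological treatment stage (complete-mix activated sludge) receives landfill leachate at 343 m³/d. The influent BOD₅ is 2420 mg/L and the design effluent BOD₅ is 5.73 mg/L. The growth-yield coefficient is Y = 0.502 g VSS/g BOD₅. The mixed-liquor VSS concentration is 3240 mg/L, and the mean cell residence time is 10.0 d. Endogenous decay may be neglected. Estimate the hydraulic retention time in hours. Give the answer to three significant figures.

τ ≈ 89.8 h

With k_d = 0 the design equation reduces to V = Y Q (S₀−S) θ_c / X = 0.502 × 343 × (2420 − 5.73) × 10.0 / 3240 = 1283 m³.
τ = V/Q = 1283/343 = 3.741 d, or 89.78 h.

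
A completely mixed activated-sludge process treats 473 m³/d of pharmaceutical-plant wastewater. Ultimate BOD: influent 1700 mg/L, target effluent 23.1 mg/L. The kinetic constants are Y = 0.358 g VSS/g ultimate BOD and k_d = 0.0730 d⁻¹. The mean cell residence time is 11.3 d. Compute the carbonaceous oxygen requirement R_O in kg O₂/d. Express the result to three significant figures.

R_O ≈ 572 kg O₂/d

Correct the yield for decay: Y_obs = Y/(1 + k_d θ_c) = 0.358 / (1 + 0.0730 × 11.3) = 0.358 / 1.825 = 0.1962.
ΔS = 1700 − 23.1 = 1677 mg/L, so the substrate removal rate is 473 × 1677/1000 = 793.2 kg ultimate BOD/d.
Net sludge production P_X = 0.1962 × 793.2 = 155.6 kg VSS/d.
Carbonaceous O₂ demand = substrate oxidised − cell-mass equivalent = 793.2 − 1.42 × 155.6 = 572.2 kg O₂/d.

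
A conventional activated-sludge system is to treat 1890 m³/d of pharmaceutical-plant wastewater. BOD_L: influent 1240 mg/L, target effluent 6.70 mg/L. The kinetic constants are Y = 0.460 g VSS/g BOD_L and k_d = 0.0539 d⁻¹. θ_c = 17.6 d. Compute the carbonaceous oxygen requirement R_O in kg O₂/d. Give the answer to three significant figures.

R_O ≈ 1550 kg O₂/d

Observed yield with endogenous decay: Y_obs = Y / (1 + k_d·θ_c) = 0.460 / (1 + 0.0539 × 17.6) = 0.460 / 1.949 = 0.2361 g VSS/g BOD_L.
Q·(S₀ − S) = 1890 × (1240 − 6.70) × 10⁻³ = 2331 kg/d removed.
Biomass synthesised: P_X = Y_obs × 2331 = 550.2 kg VSS/d.
R_O = Q·ΔS − 1.42 P_X = 2331 − 781.3 = 1550 kg O₂/d.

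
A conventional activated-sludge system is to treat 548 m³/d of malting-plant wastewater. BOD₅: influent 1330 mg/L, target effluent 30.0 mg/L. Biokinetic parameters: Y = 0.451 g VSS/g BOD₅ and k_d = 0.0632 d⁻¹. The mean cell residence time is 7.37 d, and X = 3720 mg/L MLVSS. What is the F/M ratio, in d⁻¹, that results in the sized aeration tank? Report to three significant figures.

Steady-state biomass mass balance: V·X·(1 + k_d·θ_c) = Y·Q·(S₀ − S)·θ_c, so V = 0.451 × 548 × (1330 − 30.0) × 7.37 / [3720 × (1 + 0.0632 × 7.37)] = 2.37×10^6 / 5453 = 434.3 m³.
F/M = applied load / biomass = Q·S₀/(V·X) = 548 × 1330 / (434.3 × 3720) = 0.4512 d⁻¹.

F/M ≈ 0.451 d⁻¹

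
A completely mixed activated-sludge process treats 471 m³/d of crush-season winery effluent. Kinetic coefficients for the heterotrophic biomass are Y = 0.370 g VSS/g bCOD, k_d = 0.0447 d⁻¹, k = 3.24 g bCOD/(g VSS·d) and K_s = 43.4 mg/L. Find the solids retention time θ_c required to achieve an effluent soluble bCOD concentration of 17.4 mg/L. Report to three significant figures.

θ_c ≈ 3.35 d

At the target effluent, Y k S/(K_s+S) = 0.370×3.24×17.4/60.80 = 0.3431 d⁻¹.
1/θ_c = 0.3431 − 0.0447 = 0.2984 d⁻¹, so θ_c = 3.351 d.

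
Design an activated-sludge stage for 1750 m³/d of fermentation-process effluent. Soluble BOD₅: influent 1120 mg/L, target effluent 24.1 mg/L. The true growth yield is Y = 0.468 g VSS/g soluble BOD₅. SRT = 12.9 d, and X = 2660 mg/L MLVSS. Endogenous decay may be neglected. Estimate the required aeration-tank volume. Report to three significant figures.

With k_d = 0 the design equation reduces to V = Y Q (S₀−S) θ_c / X = 0.468 × 1750 × (1120 − 24.1) × 12.9 / 2660 = 4353 m³.

V ≈ 4350 m³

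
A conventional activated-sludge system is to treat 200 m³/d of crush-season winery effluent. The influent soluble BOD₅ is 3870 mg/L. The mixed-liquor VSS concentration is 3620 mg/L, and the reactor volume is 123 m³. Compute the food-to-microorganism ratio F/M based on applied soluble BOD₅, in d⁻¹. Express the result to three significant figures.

F/M ≈ 1.74 d⁻¹

Food-to-microorganism ratio F/M = Q S₀ / (V X) = 200 × 3870 / (123.0 × 3620) = 1.738 d⁻¹.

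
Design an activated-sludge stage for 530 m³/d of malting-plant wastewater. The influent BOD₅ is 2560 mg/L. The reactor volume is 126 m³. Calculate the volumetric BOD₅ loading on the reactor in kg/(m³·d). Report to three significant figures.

L_v ≈ 10.8 kg BOD₅/(m³·d)

L_v = Q S₀ / V = 530 × 2560 × 10⁻³ / 126.0 = 10.77 kg/(m³·d).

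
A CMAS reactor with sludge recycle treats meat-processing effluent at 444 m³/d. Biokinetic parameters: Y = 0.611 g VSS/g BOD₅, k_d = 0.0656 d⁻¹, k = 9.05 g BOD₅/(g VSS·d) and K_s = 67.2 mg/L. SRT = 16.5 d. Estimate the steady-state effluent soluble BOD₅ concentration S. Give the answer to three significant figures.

S ≈ 1.57 mg/L

From the Monod/SRT balance for a CMAS, S = K_s·(1+k_d θ_c)/[θ_c·(Y k − k_d) − 1] = 67.2 × (1 + 0.0656 × 16.5) / [16.5 × (0.611 × 9.05 − 0.0656) − 1] = 139.9 / 89.16 = 1.570 mg/L.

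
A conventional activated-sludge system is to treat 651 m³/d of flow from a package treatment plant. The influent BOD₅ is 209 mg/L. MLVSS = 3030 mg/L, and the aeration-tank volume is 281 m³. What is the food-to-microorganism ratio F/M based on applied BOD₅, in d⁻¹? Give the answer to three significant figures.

F/M = applied load / biomass = Q·S₀/(V·X) = 651 × 209 / (281.0 × 3030) = 0.1598 d⁻¹.

F/M ≈ 0.160 d⁻¹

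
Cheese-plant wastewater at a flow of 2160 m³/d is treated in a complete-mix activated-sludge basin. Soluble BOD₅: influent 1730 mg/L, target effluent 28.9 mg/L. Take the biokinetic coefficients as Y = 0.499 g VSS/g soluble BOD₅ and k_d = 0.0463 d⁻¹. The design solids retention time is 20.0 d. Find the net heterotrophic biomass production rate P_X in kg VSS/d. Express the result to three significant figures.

P_X ≈ 952 kg VSS/d

Observed yield with endogenous decay: Y_obs = Y / (1 + k_d·θ_c) = 0.499 / (1 + 0.0463 × 20.0) = 0.499 / 1.926 = 0.2591 g VSS/g soluble BOD₅.
Q·(S₀ − S) = 2160 × (1730 − 28.9) × 10⁻³ = 3674 kg/d removed.
So the net sludge growth is P_X = 0.2591 × 3674 = 952.0 kg VSS/d.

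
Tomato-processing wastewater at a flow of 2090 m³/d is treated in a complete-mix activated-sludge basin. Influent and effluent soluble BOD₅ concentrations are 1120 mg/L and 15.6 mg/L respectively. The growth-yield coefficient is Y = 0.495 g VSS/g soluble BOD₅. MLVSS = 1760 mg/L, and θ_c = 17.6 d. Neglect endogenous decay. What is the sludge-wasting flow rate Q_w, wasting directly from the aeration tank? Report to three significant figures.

Q_w ≈ 649 m³/d

With k_d = 0 the design equation reduces to V = Y Q (S₀−S) θ_c / X = 0.495 × 2090 × (1120 − 15.6) × 17.6 / 1760 = 11426 m³.
Wasting from the aeration tank: Q_w = V / θ_c = 11426 / 17.6 = 649.2 m³/d.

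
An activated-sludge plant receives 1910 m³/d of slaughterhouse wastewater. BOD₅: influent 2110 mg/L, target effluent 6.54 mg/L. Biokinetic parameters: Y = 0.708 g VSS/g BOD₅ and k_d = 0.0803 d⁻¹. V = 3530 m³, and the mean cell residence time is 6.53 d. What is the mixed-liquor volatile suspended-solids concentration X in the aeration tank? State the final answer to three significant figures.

X ≈ 3450 mg/L

Solving the biomass balance for X: X = Y Q (S₀−S) θ_c / [V (1+k_d θ_c)] = 0.708 × 1910 × (2110 − 6.54) × 6.53 / [3530 × (1 + 0.0803 × 6.53)] = 3452 mg/L.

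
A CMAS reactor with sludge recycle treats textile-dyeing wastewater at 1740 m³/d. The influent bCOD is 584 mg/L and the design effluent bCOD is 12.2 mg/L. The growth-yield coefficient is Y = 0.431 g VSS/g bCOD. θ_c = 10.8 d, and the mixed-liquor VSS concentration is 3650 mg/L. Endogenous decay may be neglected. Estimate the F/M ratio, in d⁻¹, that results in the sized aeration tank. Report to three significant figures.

F/M ≈ 0.219 d⁻¹

Biomass mass balance (decay neglected): V·X = Y·Q·(S₀ − S)·θ_c, so V = 0.431 × 1740 × (584 − 12.2) × 10.8 / 3650 = 1269 m³.
F/M = Q·S₀ / (V·X) = 1740 × 584 / (1269 × 3650) = 0.2194 g bCOD·(g VSS·d)⁻¹.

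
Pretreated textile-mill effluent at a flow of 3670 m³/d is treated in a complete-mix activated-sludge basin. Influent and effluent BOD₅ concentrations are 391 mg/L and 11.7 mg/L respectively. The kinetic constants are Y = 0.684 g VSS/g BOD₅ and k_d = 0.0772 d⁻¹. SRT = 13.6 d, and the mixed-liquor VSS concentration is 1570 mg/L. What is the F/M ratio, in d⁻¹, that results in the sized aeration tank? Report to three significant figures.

F/M ≈ 0.227 d⁻¹

From the SRT design equation V = Y Q (S₀−S) θ_c / [X (1 + k_d θ_c)] = 0.684 × 3670 × (391 − 11.7) × 13.6 / [1570 × (1 + 0.0772 × 13.6)] = 1.29×10^7 / 3218 = 4024 m³.
F/M = applied load / biomass = Q·S₀/(V·X) = 3670 × 391 / (4024 × 1570) = 0.2272 d⁻¹.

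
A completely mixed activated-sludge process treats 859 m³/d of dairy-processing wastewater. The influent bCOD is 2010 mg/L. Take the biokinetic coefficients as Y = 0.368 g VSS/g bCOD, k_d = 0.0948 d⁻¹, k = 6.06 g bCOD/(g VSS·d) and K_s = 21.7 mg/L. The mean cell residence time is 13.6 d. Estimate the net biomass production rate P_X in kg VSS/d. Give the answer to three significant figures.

P_X ≈ 277 kg VSS/d

Effluent substrate depends only on kinetics and SRT: S = K_s(1 + k_d θ_c) / [θ_c(Yk − k_d) − 1] = 21.7 × (1 + 0.0948 × 13.6) / [13.6 × (0.368 × 6.06 − 0.0948) − 1] = 49.68 / 28.04 = 1.772 mg/L.
Correct the yield for decay: Y_obs = Y/(1 + k_d θ_c) = 0.368 / (1 + 0.0948 × 13.6) = 0.368 / 2.289 = 0.1607.
Substrate removed = Q·(S₀ − S) = 859 m³/d × (2010 − 1.77) g/m³ = 1.73×10^6 g/d = 1725 kg/d.
Net biomass production P_X = Y_obs × Q·(S₀ − S) = 0.1607 × 1725 = 277.3 kg VSS/d.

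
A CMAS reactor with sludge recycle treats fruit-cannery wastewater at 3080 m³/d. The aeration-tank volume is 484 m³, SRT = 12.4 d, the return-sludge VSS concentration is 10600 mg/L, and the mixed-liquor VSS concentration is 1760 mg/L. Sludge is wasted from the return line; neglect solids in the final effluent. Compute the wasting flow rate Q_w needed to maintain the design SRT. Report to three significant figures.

Q_w = (V·X)/(θ_c X_r) = 484.0 × 1760 / (12.4 × 10600) = 6.481 m³/d.

Q_w ≈ 6.48 m³/d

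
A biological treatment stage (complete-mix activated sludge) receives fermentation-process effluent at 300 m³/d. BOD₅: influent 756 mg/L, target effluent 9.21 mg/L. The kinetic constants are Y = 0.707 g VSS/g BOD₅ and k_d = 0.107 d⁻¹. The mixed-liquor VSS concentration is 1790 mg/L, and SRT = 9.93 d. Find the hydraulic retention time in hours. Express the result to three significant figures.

Steady-state biomass mass balance: V·X·(1 + k_d·θ_c) = Y·Q·(S₀ − S)·θ_c, so V = 0.707 × 300 × (756 − 9.21) × 9.93 / [1790 × (1 + 0.107 × 9.93)] = 1.57×10^6 / 3692 = 426.0 m³.
HRT = V/Q = 426.0 m³ / 300 m³·d⁻¹ = 1.420 d × 24 = 34.08 h.

τ ≈ 34.1 h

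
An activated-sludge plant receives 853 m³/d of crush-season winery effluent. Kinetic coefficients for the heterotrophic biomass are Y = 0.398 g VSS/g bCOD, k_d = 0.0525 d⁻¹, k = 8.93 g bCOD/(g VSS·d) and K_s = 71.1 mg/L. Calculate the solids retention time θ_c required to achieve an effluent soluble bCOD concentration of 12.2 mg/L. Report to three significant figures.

At the target effluent, Y k S/(K_s+S) = 0.398×8.93×12.2/83.30 = 0.5205 d⁻¹.
1/θ_c = 0.5205 − 0.0525 = 0.4680 d⁻¹, so θ_c = 2.137 d.

θ_c ≈ 2.14 d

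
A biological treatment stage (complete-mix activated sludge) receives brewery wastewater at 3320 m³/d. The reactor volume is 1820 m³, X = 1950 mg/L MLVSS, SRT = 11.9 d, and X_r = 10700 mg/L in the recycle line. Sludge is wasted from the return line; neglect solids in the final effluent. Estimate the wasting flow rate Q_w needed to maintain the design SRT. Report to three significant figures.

Wasting from the return line (neglecting effluent solids): Q_w = V·X / (θ_c·X_r) = 1820 × 1950 / (11.9 × 10700) = 27.87 m³/d.

Q_w ≈ 27.9 m³/d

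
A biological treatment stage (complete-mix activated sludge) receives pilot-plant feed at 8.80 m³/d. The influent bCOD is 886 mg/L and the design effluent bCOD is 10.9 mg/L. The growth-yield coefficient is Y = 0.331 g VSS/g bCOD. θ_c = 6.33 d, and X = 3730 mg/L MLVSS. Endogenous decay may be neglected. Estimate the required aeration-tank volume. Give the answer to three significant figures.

V ≈ 4.33 m³

With k_d = 0 the design equation reduces to V = Y Q (S₀−S) θ_c / X = 0.331 × 8.80 × (886 − 10.9) × 6.33 / 3730 = 4.326 m³.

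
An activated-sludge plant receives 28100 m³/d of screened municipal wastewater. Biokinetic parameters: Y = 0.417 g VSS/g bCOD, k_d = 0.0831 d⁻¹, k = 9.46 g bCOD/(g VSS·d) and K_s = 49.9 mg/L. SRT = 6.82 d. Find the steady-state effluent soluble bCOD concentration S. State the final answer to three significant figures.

S ≈ 3.09 mg/L

From the Monod/SRT balance for a CMAS, S = K_s·(1+k_d θ_c)/[θ_c·(Y k − k_d) − 1] = 49.9 × (1 + 0.0831 × 6.82) / [6.82 × (0.417 × 9.46 − 0.0831) − 1] = 78.18 / 25.34 = 3.086 mg/L.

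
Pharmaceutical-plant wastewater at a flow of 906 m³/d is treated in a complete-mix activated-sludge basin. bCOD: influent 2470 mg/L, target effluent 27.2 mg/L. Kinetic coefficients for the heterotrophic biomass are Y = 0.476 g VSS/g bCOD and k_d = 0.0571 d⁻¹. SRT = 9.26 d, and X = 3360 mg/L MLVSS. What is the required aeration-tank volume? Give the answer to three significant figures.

V ≈ 1900 m³

From the SRT design equation V = Y Q (S₀−S) θ_c / [X (1 + k_d θ_c)] = 0.476 × 906 × (2470 − 27.2) × 9.26 / [3360 × (1 + 0.0571 × 9.26)] = 9.76×10^6 / 5137 = 1899 m³.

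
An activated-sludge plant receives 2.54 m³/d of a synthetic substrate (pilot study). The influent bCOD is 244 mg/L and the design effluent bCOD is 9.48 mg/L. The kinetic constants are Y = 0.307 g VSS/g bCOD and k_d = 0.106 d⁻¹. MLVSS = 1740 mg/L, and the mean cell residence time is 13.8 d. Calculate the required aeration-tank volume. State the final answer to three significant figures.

V ≈ 0.589 m³

From the SRT design equation V = Y Q (S₀−S) θ_c / [X (1 + k_d θ_c)] = 0.307 × 2.54 × (244 − 9.48) × 13.8 / [1740 × (1 + 0.106 × 13.8)] = 2.52×10^3 / 4285 = 0.5889 m³.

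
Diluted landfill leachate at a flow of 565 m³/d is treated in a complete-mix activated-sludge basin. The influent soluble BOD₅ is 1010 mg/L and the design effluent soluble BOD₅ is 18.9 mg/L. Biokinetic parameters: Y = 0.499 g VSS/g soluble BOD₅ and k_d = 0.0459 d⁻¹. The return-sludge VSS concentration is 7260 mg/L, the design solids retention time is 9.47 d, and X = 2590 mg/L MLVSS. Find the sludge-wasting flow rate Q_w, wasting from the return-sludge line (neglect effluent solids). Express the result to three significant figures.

Q_w ≈ 26.8 m³/d

From the SRT design equation V = Y Q (S₀−S) θ_c / [X (1 + k_d θ_c)] = 0.499 × 565 × (1010 − 18.9) × 9.47 / [2590 × (1 + 0.0459 × 9.47)] = 2.65×10^6 / 3716 = 712.1 m³.
Q_w = (V·X)/(θ_c X_r) = 712.1 × 2590 / (9.47 × 7260) = 26.83 m³/d.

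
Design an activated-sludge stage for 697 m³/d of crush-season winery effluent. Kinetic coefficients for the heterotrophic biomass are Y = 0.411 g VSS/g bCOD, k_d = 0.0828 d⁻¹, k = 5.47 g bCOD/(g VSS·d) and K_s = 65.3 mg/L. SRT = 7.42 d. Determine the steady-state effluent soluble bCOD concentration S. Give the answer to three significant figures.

S ≈ 7.00 mg/L

From the Monod/SRT balance for a CMAS, S = K_s·(1+k_d θ_c)/[θ_c·(Y k − k_d) − 1] = 65.3 × (1 + 0.0828 × 7.42) / [7.42 × (0.411 × 5.47 − 0.0828) − 1] = 105.4 / 15.07 = 6.997 mg/L.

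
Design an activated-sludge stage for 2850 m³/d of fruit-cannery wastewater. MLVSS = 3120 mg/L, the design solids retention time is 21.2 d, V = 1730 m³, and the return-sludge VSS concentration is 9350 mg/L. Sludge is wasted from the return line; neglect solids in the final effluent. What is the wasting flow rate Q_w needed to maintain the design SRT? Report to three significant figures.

Q_w ≈ 27.2 m³/d

θ_c = V·X/(Q_w·X_r) when wasting from the recycle, so Q_w = V·X/(θ_c·X_r) = 1730 × 3120 / (21.2 × 9350) = 27.23 m³/d.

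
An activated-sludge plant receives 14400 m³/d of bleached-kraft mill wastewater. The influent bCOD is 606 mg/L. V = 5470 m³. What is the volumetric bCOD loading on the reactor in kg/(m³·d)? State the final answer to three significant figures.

L_v = Q S₀ / V = 14400 × 606 × 10⁻³ / 5470 = 1.595 kg/(m³·d).

L_v ≈ 1.60 kg bCOD/(m³·d)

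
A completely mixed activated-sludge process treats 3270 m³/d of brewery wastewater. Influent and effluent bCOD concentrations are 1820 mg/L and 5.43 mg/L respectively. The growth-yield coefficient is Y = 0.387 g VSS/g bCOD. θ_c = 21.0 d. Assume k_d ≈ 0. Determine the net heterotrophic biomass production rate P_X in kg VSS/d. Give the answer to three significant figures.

With endogenous decay neglected, the observed yield equals the true yield: Y_obs = Y = 0.387 g VSS/g bCOD.
Mass of bCOD removed per day: Q(S₀ − S) = 3270 × 1815 g/m³ = 5934 kg/d.
P_X = Y_obs · Q(S₀ − S) = 0.3870 × 5934 = 2296 kg VSS/d.

P_X ≈ 2300 kg VSS/d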